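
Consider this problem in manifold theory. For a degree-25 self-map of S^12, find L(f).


On S^12: L(f) = tr(f_0*) + (-1)^12 tr(f_12*) = 1 + (-1)^12 * deg(f).
L(f) = 1 + (-1)^12 * 25 = 1 + 25 = 26

26


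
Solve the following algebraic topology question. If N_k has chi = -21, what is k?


chi = 2 - k for closed non-orientable surfaces with k crosscaps.
-21 = 2 - k
k = 2 - (-21) = 23

23


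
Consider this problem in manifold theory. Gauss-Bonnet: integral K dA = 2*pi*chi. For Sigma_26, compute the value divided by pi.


Gauss-Bonnet: integral K dA = 2*pi*chi(M).
chi(Sigma_26) = 2 - 2*26 = -50.
(integral K dA)/pi = 2*chi = 2*(-50) = -100

-100


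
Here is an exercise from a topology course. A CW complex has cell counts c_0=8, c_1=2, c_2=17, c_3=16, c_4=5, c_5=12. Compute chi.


chi = sum_k (-1)^k c_k.
= (-1)^0*8 + (-1)^1*2 + (-1)^2*17 + (-1)^3*16 + (-1)^4*5 + (-1)^5*12
= (8) + (-2) + (17) + (-16) + (5) + (-12)
= 0

0


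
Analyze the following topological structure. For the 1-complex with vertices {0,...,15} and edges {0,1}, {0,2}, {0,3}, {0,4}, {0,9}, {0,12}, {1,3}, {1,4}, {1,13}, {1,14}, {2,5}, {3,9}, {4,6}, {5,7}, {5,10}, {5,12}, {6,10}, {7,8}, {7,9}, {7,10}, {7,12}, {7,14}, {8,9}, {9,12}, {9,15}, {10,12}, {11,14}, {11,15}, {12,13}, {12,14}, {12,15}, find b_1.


b_1 = E - V + (number of components).
E = 31, V = 16, components = 1.
b_1 = 31 - 16 + 1 = 16

16


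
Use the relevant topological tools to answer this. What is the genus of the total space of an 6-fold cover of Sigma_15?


For an n-sheeted cover: chi(E) = n * chi(B).
chi(Sigma_15) = 2 - 2*15 = -28.
chi(E) = 6 * (-28) = -168.
genus(E) = (2 - chi(E))/2 = (2 - (-168))/2 = 170/2 = 85

85


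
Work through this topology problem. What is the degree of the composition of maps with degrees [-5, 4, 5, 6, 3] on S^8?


Degree is multiplicative: deg(composition) = product of degrees.
= (-5) * (4) * (5) * (6) * (3) = -1800

-1800


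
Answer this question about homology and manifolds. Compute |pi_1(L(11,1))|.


pi_1(L(p,q)) = Z/pZ for any q coprime to p.
|pi_1(L(11,1))| = 11

11


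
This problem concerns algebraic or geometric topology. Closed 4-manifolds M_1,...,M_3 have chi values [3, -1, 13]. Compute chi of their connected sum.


For n-manifolds: chi(A#B) = chi(A) + chi(B) - chi(S^4).
chi(S^4) = 1 + (-1)^4 = 2.
chi(#) = (sum chi_i) - (3-1)*chi(S^4) = 15 - 2*2 = 11

11


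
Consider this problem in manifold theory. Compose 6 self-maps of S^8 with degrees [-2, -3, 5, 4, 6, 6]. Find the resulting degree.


Degree is multiplicative: deg(composition) = product of degrees.
= (-2) * (-3) * (5) * (4) * (6) * (6) = 4320

4320


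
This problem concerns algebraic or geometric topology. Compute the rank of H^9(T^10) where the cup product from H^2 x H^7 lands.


Cup product: H^p x H^q -> H^{p+q}; here p+q = 2+7 = 9.
rank H^k(T^n) = C(n,k).
C(10,9) = 10

10


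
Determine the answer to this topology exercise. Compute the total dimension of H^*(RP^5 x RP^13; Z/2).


dim H^*(RP^n; Z/2) = n+1 (one Z/2 in each degree 0..n).
Total Betti number is multiplicative.
Total = (5+1) * (13+1) = 6 * 14 = 84

84


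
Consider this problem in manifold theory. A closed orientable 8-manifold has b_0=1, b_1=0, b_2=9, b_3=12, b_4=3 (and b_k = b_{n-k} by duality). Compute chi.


By Poincare duality b_k = b_{8-k}, so full Betti numbers: b_0=1, b_1=0, b_2=9, b_3=12, b_4=3, b_5=12, b_6=9, b_7=0, b_8=1.
chi = sum (-1)^k b_k = -1

-1


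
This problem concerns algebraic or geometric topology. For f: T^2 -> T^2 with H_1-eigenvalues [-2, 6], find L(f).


For a torus self-map: L(f) = det(I - A) where A acts on H_1.
L(f) = (1--2) * (1-6) = 3 * -5 = -15

-15


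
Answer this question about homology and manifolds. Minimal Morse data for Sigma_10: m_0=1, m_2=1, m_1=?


A perfect Morse function has m_k = b_k.
For Sigma_10: b_0=1, b_1=2g=20, b_2=1.
Saddles m_1 = 2g = 20

20


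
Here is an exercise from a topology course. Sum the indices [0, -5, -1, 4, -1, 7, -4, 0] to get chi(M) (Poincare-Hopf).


Poincare-Hopf: chi(M) = sum of indices of zeros.
chi = (0) + (-5) + (-1) + (4) + (-1) + (7) + (-4) + (0) = 0

0


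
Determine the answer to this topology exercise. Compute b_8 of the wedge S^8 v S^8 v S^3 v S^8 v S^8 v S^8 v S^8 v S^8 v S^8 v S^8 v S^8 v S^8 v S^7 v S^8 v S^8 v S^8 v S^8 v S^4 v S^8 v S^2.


For a wedge of spheres, H_k (k>0) is free on one generator per sphere of dimension k.
Spheres of dimension 8: count = 16.
b_8 = 16

16


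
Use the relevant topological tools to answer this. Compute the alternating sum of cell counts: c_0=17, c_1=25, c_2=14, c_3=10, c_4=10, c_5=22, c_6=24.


chi = sum_k (-1)^k c_k.
= (-1)^0*17 + (-1)^1*25 + (-1)^2*14 + (-1)^3*10 + (-1)^4*10 + (-1)^5*22 + (-1)^6*24
= (17) + (-25) + (14) + (-10) + (10) + (-22) + (24)
= 8

8


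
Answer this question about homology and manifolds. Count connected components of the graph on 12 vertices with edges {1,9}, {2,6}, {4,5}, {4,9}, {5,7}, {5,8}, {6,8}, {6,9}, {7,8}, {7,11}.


Run DFS/union-find over 12 vertices.
V = 12, E = 10.
Number of components = 4

4


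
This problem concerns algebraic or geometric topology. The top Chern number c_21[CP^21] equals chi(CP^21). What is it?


For any closed oriented manifold, <e(TM),[M]> = chi(M).
chi(CP^21) = 21+1 = 22

22


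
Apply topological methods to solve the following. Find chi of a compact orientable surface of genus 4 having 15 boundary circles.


For a compact orientable surface with genus g and b boundary components: chi = 2 - 2g - b.
chi = 2 - 2*4 - 15 = 2 - 8 - 15 = -21

-21


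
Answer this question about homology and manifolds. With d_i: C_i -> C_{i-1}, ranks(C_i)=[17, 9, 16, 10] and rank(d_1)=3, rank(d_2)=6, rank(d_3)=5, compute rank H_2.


rank H_k = rank(ker d_k) - rank(im d_{k+1}).
rank(ker d_2) = rank(C_2) - rank(d_2) = 16 - 6 = 10.
rank(im d_{2+1}) = 5.
rank H_2 = 10 - 5 = 5

5


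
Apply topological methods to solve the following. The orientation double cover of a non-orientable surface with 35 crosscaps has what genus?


chi(N_35) = 2 - 35 = -33.
Double cover: chi(Sigma_g) = 2 * chi(N_35) = 2*(-33) = -66.
2 - 2g = -66, so g = (2 - (-66))/2 = 68/2 = 34

34


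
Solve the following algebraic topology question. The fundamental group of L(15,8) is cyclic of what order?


pi_1(L(p,q)) = Z/pZ for any q coprime to p.
|pi_1(L(15,8))| = 15

15


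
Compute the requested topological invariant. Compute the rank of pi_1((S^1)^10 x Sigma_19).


pi_1(A x B) = pi_1(A) x pi_1(B); rank of abelianization = b_1.
b_1(T^10) = 10, b_1(Sigma_19) = 2*19 = 38.
b_1(product) = 10 + 38 = 48

48


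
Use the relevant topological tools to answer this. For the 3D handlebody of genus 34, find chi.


A genus-g handlebody deformation retracts to a wedge of g circles.
chi(vee_g S^1) = 1 - g.
chi(H_34) = 1 - 34 = -33

-33


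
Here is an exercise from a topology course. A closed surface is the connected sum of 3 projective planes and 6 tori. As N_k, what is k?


Since a >= 1, the sum is non-orientable; each T^2 can be replaced by RP^2 # RP^2 (since T^2#RP^2 = 3RP^2).
Total crosscaps k = 3 + 2*6 = 15.
Check via chi: chi = 3*1 + 6*0 - (3+6-1)*2 = -13 = 2 - k = -13. Consistent.

15


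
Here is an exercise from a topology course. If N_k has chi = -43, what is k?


chi = 2 - k for closed non-orientable surfaces with k crosscaps.
-43 = 2 - k
k = 2 - (-43) = 45

45


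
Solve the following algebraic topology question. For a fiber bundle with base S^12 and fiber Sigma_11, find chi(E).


chi(S^12) = 2 (n even), chi(Sigma_11) = 2 - 2*11 = -20.
chi(E) = 2 * (-20) = -40

-40


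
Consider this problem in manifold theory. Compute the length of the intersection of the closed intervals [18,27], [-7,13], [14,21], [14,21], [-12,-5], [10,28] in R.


Intersection = [max(a_i), min(b_i)] = [18, -5].
Since 18 > -5, the intersection is empty.
Length = 0

0


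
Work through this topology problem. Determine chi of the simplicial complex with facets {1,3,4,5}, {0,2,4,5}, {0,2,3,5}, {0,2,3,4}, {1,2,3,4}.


Enumerate all faces; f-vector: f_0=6, f_1=14, f_2=15, f_3=5.
chi = sum (-1)^k f_k = 2

2


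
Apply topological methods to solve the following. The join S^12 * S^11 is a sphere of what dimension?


Join of spheres: S^m * S^n = S^{m+n+1}.
dim = 12 + 11 + 1 = 24

24


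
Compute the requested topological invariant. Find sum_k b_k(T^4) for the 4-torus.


b_k(T^4) = C(4,k), so the sum over k is sum_k C(4,k) = 2^4.
Total = 2^4 = 16

16


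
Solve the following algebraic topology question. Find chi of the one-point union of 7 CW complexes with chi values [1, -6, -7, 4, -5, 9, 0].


chi(A v B) = chi(A) + chi(B) - 1 (one point identified).
For 7 spaces: chi = (sum chi_i) - (7 - 1).
sum = -4; chi = -4 - 6 = -10

-10


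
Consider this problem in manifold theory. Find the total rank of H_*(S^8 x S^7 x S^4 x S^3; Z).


Total Betti number is multiplicative under products.
Each S^d (d>=1) has total Betti number 2.
There are 4 sphere factors.
Total = 2^4 = 16

16


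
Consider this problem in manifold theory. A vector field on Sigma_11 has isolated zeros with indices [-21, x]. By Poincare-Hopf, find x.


Poincare-Hopf: sum of indices = chi(M).
chi(Sigma_11) = 2 - 2*11 = -20.
Sum of known indices = -21.
x = chi - (sum known) = -20 - (-21) = 1

1


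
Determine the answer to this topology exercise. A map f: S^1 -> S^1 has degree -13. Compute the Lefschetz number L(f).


On S^1: L(f) = tr(f_0*) + (-1)^1 tr(f_1*) = 1 + (-1)^1 * deg(f).
L(f) = 1 + (-1)^1 * -13 = 1 + 13 = 14

14


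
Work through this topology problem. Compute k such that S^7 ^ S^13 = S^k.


S^m ^ S^n = S^{m+n}.
k = 7 + 13 = 20

20


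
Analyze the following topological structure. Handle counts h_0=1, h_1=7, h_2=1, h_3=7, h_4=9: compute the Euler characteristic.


Handles of index k contribute (-1)^k to chi (same as CW cells).
chi = (1) + (-7) + (1) + (-7) + (9) = -3

-3


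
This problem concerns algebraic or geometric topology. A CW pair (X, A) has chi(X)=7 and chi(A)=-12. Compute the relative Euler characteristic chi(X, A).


Relative Euler characteristic: chi(X, A) = chi(X) - chi(A).
= 7 - (-12) = 19

19


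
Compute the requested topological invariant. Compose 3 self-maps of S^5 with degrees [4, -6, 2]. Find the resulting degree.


Degree is multiplicative: deg(composition) = product of degrees.
= (4) * (-6) * (2) = -48

-48


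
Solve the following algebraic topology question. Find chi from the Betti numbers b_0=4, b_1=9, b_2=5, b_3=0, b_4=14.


chi = sum_k (-1)^k b_k.
= (4) + (-9) + (5) + (0) + (14)
= 14

14


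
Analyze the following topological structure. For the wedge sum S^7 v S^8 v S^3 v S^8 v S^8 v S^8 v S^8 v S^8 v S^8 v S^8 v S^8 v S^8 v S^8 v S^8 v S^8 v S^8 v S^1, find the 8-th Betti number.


For a wedge of spheres, H_k (k>0) is free on one generator per sphere of dimension k.
Spheres of dimension 8: count = 14.
b_8 = 14

14


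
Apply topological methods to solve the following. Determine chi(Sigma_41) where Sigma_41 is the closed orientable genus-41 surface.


For a closed orientable surface of genus g: chi = 2 - 2g.
Here g = 41.
chi = 2 - 2*41 = 2 - 82 = -80

-80


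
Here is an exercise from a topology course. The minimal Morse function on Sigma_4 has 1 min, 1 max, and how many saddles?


A perfect Morse function has m_k = b_k.
For Sigma_4: b_0=1, b_1=2g=8, b_2=1.
Saddles m_1 = 2g = 8

8


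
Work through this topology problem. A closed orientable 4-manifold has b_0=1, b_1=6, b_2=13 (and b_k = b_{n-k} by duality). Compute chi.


By Poincare duality b_k = b_{4-k}, so full Betti numbers: b_0=1, b_1=6, b_2=13, b_3=6, b_4=1.
chi = sum (-1)^k b_k = 3

3


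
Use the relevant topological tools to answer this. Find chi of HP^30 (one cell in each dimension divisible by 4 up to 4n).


HP^30 has one cell in each dimension 0, 4, ..., 4*30 (30+1 cells, all even-dim).
chi = 30 + 1 = 31

31


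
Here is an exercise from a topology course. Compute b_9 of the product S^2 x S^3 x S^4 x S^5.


Each S^d has Poincare polynomial 1 + t^d.
The product S^2 x S^3 x S^4 x S^5 has Poincare polynomial prod(1+t^d_i).
Expanding: b_0=1, b_2=1, b_3=1, b_4=1, b_5=2, b_6=1, b_7=2, b_8=1, b_9=2, b_10=1, b_11=1, b_12=1, b_14=1.
b_9 = 2

2


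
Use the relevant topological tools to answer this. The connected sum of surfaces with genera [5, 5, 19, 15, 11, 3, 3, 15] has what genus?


Genus is additive under connected sum of orientable surfaces.
g = 5 + 5 + 19 + 15 + 11 + 3 + 3 + 15 = 76

76


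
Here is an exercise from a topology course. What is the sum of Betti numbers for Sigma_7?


For Sigma_7: b_0 = 1, b_1 = 2g = 14, b_2 = 1.
Total = 1 + 14 + 1 = 16

16


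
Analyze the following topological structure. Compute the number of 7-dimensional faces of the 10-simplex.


Delta^10 has 10+1 vertices. A 7-face is a choice of 7+1 vertices.
f_7 = C(10+1, 7+1) = C(11,8) = 165

165


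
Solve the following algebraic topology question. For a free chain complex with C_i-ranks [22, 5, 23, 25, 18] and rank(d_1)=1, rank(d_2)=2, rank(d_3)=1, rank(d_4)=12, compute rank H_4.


rank H_k = rank(ker d_k) - rank(im d_{k+1}).
rank(ker d_4) = rank(C_4) - rank(d_4) = 18 - 12 = 6.
rank(im d_{4+1}) = 0.
rank H_4 = 6 - 0 = 6

6


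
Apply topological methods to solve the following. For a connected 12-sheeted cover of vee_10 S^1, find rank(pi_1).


Nielsen-Schreier: an index-n subgroup of F_r is free of rank 1 + n(r-1).
Equivalently: chi(cover) = n*chi(base); chi(vee_r S^1) = 1 - 10 = -9.
chi(E) = 12*(-9) = -108; rank = 1 - chi(E) = 1 - (-108) = 109.
rank = 1 + 12*(10-1) = 1 + 108 = 109

109


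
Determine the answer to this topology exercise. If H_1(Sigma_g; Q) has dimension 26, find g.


For a closed orientable surface: b_1 = 2g.
26 = 2g
g = 26 / 2 = 13

13


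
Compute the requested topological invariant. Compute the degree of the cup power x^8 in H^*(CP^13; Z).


|x| = 2 in H^*(CP^n).
|x^8| = 8 * |x| = 8 * 2 = 16

16


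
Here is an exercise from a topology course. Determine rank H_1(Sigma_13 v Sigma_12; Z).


For a wedge: H_1(A v B) = H_1(A) + H_1(B).
b_1(Sigma_13) = 26, b_1(Sigma_12) = 24.
b_1 = 26 + 24 = 50

50


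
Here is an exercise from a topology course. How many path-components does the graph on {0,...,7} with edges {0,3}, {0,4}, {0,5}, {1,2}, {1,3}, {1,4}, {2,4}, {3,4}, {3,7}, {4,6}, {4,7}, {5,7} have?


Run DFS/union-find over 8 vertices.
V = 8, E = 12.
Number of components = 1

1


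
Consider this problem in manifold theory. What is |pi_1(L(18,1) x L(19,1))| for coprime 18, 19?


pi_1(X x Y) = pi_1(X) x pi_1(Y).
pi_1(L(18,1)) = Z/18, pi_1(L(19,1)) = Z/19.
|Z/18 x Z/19| = 18 * 19 = 342

342


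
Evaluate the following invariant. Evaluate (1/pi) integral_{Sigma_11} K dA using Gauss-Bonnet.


Gauss-Bonnet: integral K dA = 2*pi*chi(M).
chi(Sigma_11) = 2 - 2*11 = -20.
(integral K dA)/pi = 2*chi = 2*(-20) = -40

-40


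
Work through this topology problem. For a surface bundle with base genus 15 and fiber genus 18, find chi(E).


For a fiber bundle F -> E -> B (with CW structure): chi(E) = chi(B) * chi(F).
chi(Sigma_15) = -28, chi(Sigma_18) = -34.
chi(E) = (-28) * (-34) = 952

952


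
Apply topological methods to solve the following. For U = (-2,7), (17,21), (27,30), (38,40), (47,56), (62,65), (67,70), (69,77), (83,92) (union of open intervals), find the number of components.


Sort and merge overlapping open intervals.
Merged: (-2,7), (17,21), (27,30), (38,40), (47,56), (62,65), (67,77), (83,92).
Number of components = 8

8


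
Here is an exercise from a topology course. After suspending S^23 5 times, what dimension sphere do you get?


Each suspension raises dimension by 1: Sigma S^n = S^{n+1}.
Sigma^5 S^23 = S^{23+5} = S^28

28


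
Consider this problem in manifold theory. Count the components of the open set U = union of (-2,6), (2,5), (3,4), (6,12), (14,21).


Sort and merge overlapping open intervals.
Merged: (-2,6), (6,12), (14,21).
Number of components = 3

3


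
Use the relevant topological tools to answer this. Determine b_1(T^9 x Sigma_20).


pi_1(A x B) = pi_1(A) x pi_1(B); rank of abelianization = b_1.
b_1(T^9) = 9, b_1(Sigma_20) = 2*20 = 40.
b_1(product) = 9 + 40 = 49

49


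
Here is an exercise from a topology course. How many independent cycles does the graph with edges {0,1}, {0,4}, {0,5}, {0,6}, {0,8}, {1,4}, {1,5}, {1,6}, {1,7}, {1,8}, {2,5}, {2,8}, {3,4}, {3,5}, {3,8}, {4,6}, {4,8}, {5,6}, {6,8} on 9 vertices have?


b_1 = E - V + (number of components).
E = 19, V = 9, components = 1.
b_1 = 19 - 9 + 1 = 11

11


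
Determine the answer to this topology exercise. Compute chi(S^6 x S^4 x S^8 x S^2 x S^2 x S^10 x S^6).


chi is multiplicative: chi(X x Y) = chi(X) chi(Y).
Each even-dim sphere has chi = 2. There are 7 factors.
chi = 2^7 = 128

128


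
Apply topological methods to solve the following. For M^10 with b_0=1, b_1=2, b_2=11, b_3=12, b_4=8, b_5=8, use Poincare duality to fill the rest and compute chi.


By Poincare duality b_k = b_{10-k}, so full Betti numbers: b_0=1, b_1=2, b_2=11, b_3=12, b_4=8, b_5=8, b_6=8, b_7=12, b_8=11, b_9=2, b_10=1.
chi = sum (-1)^k b_k = 4

4


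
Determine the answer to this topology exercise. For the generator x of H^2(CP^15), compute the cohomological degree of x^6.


|x| = 2 in H^*(CP^n).
|x^6| = 6 * |x| = 6 * 2 = 12

12


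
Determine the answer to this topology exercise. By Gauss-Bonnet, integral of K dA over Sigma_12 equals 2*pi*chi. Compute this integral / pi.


Gauss-Bonnet: integral K dA = 2*pi*chi(M).
chi(Sigma_12) = 2 - 2*12 = -22.
(integral K dA)/pi = 2*chi = 2*(-22) = -44

-44


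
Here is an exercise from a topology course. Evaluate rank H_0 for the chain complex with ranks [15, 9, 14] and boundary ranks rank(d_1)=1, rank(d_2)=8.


rank H_k = rank(ker d_k) - rank(im d_{k+1}).
rank(ker d_0) = rank(C_0) - rank(d_0) = 15 - 0 = 15.
rank(im d_{0+1}) = 1.
rank H_0 = 15 - 1 = 14

14


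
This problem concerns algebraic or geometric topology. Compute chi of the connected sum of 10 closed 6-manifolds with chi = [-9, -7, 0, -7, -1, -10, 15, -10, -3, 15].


For n-manifolds: chi(A#B) = chi(A) + chi(B) - chi(S^6).
chi(S^6) = 1 + (-1)^6 = 2.
chi(#) = (sum chi_i) - (10-1)*chi(S^6) = -17 - 9*2 = -35

-35


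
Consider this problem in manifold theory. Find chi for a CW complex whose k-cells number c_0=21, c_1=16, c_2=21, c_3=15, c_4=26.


chi = sum_k (-1)^k c_k.
= (-1)^0*21 + (-1)^1*16 + (-1)^2*21 + (-1)^3*15 + (-1)^4*26
= (21) + (-16) + (21) + (-15) + (26)
= 37

37


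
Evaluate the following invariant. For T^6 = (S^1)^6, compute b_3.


By the Kunneth formula, b_k(T^n) = C(n,k).
b_3(T^6) = C(6,3).
C(6,3) = 6!/(3!*3!) = 20

20


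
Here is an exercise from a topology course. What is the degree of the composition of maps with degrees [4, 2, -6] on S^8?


Degree is multiplicative: deg(composition) = product of degrees.
= (4) * (2) * (-6) = -48

-48


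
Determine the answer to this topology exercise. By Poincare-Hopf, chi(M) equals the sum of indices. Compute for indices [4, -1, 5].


Poincare-Hopf: chi(M) = sum of indices of zeros.
chi = (4) + (-1) + (5) = 8

8


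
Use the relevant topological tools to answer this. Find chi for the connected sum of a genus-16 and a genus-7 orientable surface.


chi(Sigma_16) = 2 - 2*16 = -30
chi(Sigma_7) = 2 - 2*7 = -12
For surfaces: chi(A#B) = chi(A) + chi(B) - 2.
chi = -30 + -12 - 2 = -44

-44


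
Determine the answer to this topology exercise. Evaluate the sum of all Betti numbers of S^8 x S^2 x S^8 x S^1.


Total Betti number is multiplicative under products.
Each S^d (d>=1) has total Betti number 2.
There are 4 sphere factors.
Total = 2^4 = 16

16


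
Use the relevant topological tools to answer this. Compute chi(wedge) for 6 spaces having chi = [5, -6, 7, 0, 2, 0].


chi(A v B) = chi(A) + chi(B) - 1 (one point identified).
For 6 spaces: chi = (sum chi_i) - (6 - 1).
sum = 8; chi = 8 - 5 = 3

3


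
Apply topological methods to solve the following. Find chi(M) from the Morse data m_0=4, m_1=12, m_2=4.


Morse theory: chi(M) = sum_k (-1)^k m_k where m_k = #(index-k critical points).
= (4) + (-12) + (4) = -4

-4


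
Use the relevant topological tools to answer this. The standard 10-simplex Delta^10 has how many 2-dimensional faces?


Delta^10 has 10+1 vertices. A 2-face is a choice of 2+1 vertices.
f_2 = C(10+1, 2+1) = C(11,3) = 165

165


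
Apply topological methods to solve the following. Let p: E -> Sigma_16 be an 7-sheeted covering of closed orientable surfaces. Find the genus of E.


For an n-sheeted cover: chi(E) = n * chi(B).
chi(Sigma_16) = 2 - 2*16 = -30.
chi(E) = 7 * (-30) = -210.
genus(E) = (2 - chi(E))/2 = (2 - (-210))/2 = 212/2 = 106

106


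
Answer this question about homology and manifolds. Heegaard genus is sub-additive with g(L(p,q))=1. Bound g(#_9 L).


Heegaard genus satisfies g(A#B) <= g(A) + g(B).
Each lens space has g = 1.
Upper bound: 9 * 1 = 9

9


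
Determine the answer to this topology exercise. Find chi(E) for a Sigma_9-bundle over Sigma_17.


For a fiber bundle F -> E -> B (with CW structure): chi(E) = chi(B) * chi(F).
chi(Sigma_17) = -32, chi(Sigma_9) = -16.
chi(E) = (-32) * (-16) = 512

512


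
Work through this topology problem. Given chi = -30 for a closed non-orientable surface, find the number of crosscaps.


chi = 2 - k for closed non-orientable surfaces with k crosscaps.
-30 = 2 - k
k = 2 - (-30) = 32

32


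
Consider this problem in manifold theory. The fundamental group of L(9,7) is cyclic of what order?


pi_1(L(p,q)) = Z/pZ for any q coprime to p.
|pi_1(L(9,7))| = 9

9


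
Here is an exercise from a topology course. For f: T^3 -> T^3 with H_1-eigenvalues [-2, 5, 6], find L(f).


For a torus self-map: L(f) = det(I - A) where A acts on H_1.
L(f) = (1--2) * (1-5) * (1-6) = 3 * -4 * -5 = 60

60


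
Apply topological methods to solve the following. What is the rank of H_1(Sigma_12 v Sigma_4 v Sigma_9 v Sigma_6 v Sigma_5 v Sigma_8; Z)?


For a wedge X v Y: reduced H_k(X v Y) = H_k(X) + H_k(Y).
Each Sigma_g contributes b_1 = 2g.
b_1 = 24 + 8 + 18 + 12 + 10 + 16 = 88

88


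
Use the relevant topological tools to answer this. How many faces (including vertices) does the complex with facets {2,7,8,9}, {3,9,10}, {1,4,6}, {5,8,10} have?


Each maximal simplex on m vertices has 2^m - 1 nonempty faces.
Take the union (dedupe shared faces).
Total distinct faces = 33

33


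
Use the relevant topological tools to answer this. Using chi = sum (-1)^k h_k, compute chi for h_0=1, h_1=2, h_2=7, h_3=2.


Handles of index k contribute (-1)^k to chi (same as CW cells).
chi = (1) + (-2) + (7) + (-2) = 4

4


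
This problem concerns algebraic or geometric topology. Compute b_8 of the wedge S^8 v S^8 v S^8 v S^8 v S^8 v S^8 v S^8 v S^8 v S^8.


For a wedge of spheres, H_k (k>0) is free on one generator per sphere of dimension k.
Spheres of dimension 8: count = 9.
b_8 = 9

9


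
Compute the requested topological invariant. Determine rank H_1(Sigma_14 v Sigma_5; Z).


For a wedge: H_1(A v B) = H_1(A) + H_1(B).
b_1(Sigma_14) = 28, b_1(Sigma_5) = 10.
b_1 = 28 + 10 = 38

38


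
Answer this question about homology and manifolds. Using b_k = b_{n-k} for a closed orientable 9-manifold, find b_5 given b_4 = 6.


Poincare duality for closed orientable n-manifolds: b_k = b_{n-k}.
Here n = 9, so b_5 = b_4 = 6

6


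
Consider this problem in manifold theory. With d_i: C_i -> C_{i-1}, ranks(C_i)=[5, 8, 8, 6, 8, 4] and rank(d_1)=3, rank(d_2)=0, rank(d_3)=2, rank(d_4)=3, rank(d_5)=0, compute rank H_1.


rank H_k = rank(ker d_k) - rank(im d_{k+1}).
rank(ker d_1) = rank(C_1) - rank(d_1) = 8 - 3 = 5.
rank(im d_{1+1}) = 0.
rank H_1 = 5 - 0 = 5

5


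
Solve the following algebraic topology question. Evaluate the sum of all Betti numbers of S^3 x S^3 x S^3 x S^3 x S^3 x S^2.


Total Betti number is multiplicative under products.
Each S^d (d>=1) has total Betti number 2.
There are 6 sphere factors.
Total = 2^6 = 64

64


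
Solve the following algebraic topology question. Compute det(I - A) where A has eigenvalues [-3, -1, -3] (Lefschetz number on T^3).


For a torus self-map: L(f) = det(I - A) where A acts on H_1.
L(f) = (1--3) * (1--1) * (1--3) = 4 * 2 * 4 = 32

32


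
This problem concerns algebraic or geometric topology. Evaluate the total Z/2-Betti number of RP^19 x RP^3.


dim H^*(RP^n; Z/2) = n+1 (one Z/2 in each degree 0..n).
Total Betti number is multiplicative.
Total = (19+1) * (3+1) = 20 * 4 = 80

80


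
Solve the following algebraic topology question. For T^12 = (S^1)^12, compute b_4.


By the Kunneth formula, b_k(T^n) = C(n,k).
b_4(T^12) = C(12,4).
C(12,4) = 12!/(4!*8!) = 495

495


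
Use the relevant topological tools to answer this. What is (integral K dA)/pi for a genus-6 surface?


Gauss-Bonnet: integral K dA = 2*pi*chi(M).
chi(Sigma_6) = 2 - 2*6 = -10.
(integral K dA)/pi = 2*chi = 2*(-10) = -20

-20


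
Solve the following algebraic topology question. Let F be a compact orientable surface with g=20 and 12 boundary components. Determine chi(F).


For a compact orientable surface with genus g and b boundary components: chi = 2 - 2g - b.
chi = 2 - 2*20 - 12 = 2 - 40 - 12 = -50

-50


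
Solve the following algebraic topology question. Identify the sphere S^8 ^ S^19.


S^m ^ S^n = S^{m+n}.
k = 8 + 19 = 27

27


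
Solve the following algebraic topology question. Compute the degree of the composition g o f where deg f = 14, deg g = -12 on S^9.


Degree is multiplicative under composition: deg(g o f) = deg(g) * deg(f).
= -12 * 14 = -168

-168


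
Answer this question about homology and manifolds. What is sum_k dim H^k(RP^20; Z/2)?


H^k(RP^20; Z/2) = Z/2 for each 0 <= k <= 20.
Total dimension = 20 + 1 = 21

21


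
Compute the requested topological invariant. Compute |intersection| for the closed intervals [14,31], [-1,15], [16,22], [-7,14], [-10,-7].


Intersection = [max(a_i), min(b_i)] = [16, -7].
Since 16 > -7, the intersection is empty.
Length = 0

0


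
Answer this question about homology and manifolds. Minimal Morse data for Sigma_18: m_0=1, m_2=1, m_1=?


A perfect Morse function has m_k = b_k.
For Sigma_18: b_0=1, b_1=2g=36, b_2=1.
Saddles m_1 = 2g = 36

36


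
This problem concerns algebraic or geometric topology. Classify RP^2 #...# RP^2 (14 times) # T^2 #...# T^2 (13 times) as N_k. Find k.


Since a >= 1, the sum is non-orientable; each T^2 can be replaced by RP^2 # RP^2 (since T^2#RP^2 = 3RP^2).
Total crosscaps k = 14 + 2*13 = 40.
Check via chi: chi = 14*1 + 13*0 - (14+13-1)*2 = -38 = 2 - k = -38. Consistent.

40


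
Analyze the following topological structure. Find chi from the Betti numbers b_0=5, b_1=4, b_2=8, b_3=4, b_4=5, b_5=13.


chi = sum_k (-1)^k b_k.
= (5) + (-4) + (8) + (-4) + (5) + (-13)
= -3

-3


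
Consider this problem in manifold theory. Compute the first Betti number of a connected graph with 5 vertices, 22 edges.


For a connected graph: rank(pi_1) = b_1 = E - V + 1 = 1 - chi.
chi = V - E = 5 - 22 = -17.
rank = 1 - (-17) = 22 - 5 + 1 = 18

18


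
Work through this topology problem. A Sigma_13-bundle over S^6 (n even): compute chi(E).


chi(S^6) = 2 (n even), chi(Sigma_13) = 2 - 2*13 = -24.
chi(E) = 2 * (-24) = -48

-48


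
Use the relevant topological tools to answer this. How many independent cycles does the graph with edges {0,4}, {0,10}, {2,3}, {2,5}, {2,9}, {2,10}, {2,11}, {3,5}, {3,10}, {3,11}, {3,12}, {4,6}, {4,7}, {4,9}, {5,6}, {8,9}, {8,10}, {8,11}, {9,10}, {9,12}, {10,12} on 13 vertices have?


b_1 = E - V + (number of components).
E = 21, V = 13, components = 2.
b_1 = 21 - 13 + 2 = 10

10


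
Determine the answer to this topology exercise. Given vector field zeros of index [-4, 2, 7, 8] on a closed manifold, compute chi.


Poincare-Hopf: chi(M) = sum of indices of zeros.
chi = (-4) + (2) + (7) + (8) = 13

13


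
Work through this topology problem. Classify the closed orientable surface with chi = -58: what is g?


chi = 2 - 2g for closed orientable surfaces.
-58 = 2 - 2g
2g = 2 - (-58) = 60
g = 30

30


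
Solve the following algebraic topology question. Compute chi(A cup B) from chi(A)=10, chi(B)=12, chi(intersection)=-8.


chi(A cup B) = chi(A) + chi(B) - chi(A cap B)
= 10 + (12) - (-8)
= 30

30


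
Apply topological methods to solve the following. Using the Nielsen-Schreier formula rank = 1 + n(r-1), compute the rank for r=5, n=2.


Nielsen-Schreier: an index-n subgroup of F_r is free of rank 1 + n(r-1).
Equivalently: chi(cover) = n*chi(base); chi(vee_r S^1) = 1 - 5 = -4.
chi(E) = 2*(-4) = -8; rank = 1 - chi(E) = 1 - (-8) = 9.
rank = 1 + 2*(5-1) = 1 + 8 = 9

9


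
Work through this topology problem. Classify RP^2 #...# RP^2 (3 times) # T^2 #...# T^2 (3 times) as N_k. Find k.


Since a >= 1, the sum is non-orientable; each T^2 can be replaced by RP^2 # RP^2 (since T^2#RP^2 = 3RP^2).
Total crosscaps k = 3 + 2*3 = 9.
Check via chi: chi = 3*1 + 3*0 - (3+3-1)*2 = -7 = 2 - k = -7. Consistent.

9


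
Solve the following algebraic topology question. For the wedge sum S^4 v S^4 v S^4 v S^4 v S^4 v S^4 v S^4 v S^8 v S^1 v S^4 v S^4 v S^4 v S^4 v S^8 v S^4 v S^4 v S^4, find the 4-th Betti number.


For a wedge of spheres, H_k (k>0) is free on one generator per sphere of dimension k.
Spheres of dimension 4: count = 14.
b_4 = 14

14


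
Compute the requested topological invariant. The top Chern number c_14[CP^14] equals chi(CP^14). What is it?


For any closed oriented manifold, <e(TM),[M]> = chi(M).
chi(CP^14) = 14+1 = 15

15


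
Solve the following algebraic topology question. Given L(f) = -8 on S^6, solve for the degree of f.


L(f) = 1 + (-1)^6 deg(f) on S^6.
-8 = 1 + (-1)^6 * deg(f)
(-1)^6 * deg(f) = -9
deg(f) = -9

-9


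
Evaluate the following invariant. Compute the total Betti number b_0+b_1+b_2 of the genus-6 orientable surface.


For Sigma_6: b_0 = 1, b_1 = 2g = 12, b_2 = 1.
Total = 1 + 12 + 1 = 14

14


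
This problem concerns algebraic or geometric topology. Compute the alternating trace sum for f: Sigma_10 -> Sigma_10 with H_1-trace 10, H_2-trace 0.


L(f) = tr(f_0*) - tr(f_1*) + tr(f_2*).
= 1 - (10) + (0)
= -9

-9


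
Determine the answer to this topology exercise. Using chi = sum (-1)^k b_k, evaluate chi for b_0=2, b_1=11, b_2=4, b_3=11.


chi = sum_k (-1)^k b_k.
= (2) + (-11) + (4) + (-11)
= -16

-16


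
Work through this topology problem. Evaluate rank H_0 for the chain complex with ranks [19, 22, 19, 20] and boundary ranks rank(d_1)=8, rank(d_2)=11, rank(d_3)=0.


rank H_k = rank(ker d_k) - rank(im d_{k+1}).
rank(ker d_0) = rank(C_0) - rank(d_0) = 19 - 0 = 19.
rank(im d_{0+1}) = 8.
rank H_0 = 19 - 8 = 11

11


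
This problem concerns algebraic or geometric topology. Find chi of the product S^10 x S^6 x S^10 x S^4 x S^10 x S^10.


chi is multiplicative: chi(X x Y) = chi(X) chi(Y).
Each even-dim sphere has chi = 2. There are 6 factors.
chi = 2^6 = 64

64


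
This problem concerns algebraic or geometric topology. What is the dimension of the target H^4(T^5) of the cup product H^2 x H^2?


Cup product: H^p x H^q -> H^{p+q}; here p+q = 2+2 = 4.
rank H^k(T^n) = C(n,k).
C(5,4) = 5

5


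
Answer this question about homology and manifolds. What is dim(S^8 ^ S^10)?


S^m ^ S^n = S^{m+n}.
k = 8 + 10 = 18

18


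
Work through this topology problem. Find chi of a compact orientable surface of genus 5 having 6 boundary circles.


For a compact orientable surface with genus g and b boundary components: chi = 2 - 2g - b.
chi = 2 - 2*5 - 6 = 2 - 10 - 6 = -14

-14


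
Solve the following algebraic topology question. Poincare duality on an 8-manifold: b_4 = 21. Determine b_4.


Poincare duality for closed orientable n-manifolds: b_k = b_{n-k}.
Here n = 8, so b_4 = b_4 = 21

21


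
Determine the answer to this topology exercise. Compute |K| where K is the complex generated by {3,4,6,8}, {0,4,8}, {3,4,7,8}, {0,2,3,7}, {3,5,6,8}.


Each maximal simplex on m vertices has 2^m - 1 nonempty faces.
Take the union (dedupe shared faces).
Total distinct faces = 46

46


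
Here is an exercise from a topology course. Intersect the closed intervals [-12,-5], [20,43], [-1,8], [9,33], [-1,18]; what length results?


Intersection = [max(a_i), min(b_i)] = [20, -5].
Since 20 > -5, the intersection is empty.
Length = 0

0


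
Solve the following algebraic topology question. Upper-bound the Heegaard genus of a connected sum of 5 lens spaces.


Heegaard genus satisfies g(A#B) <= g(A) + g(B).
Each lens space has g = 1.
Upper bound: 5 * 1 = 5

5


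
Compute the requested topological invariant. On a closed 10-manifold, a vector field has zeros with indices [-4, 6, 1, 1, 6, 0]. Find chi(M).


Poincare-Hopf: chi(M) = sum of indices of zeros.
chi = (-4) + (6) + (1) + (1) + (6) + (0) = 10

10


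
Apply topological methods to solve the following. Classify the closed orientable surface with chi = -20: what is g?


chi = 2 - 2g for closed orientable surfaces.
-20 = 2 - 2g
2g = 2 - (-20) = 22
g = 11

11


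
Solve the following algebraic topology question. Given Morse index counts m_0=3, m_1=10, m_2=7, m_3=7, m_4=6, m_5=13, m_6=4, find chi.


Morse theory: chi(M) = sum_k (-1)^k m_k where m_k = #(index-k critical points).
= (3) + (-10) + (7) + (-7) + (6) + (-13) + (4) = -10

-10


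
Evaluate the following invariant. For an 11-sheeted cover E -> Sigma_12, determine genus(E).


For an n-sheeted cover: chi(E) = n * chi(B).
chi(Sigma_12) = 2 - 2*12 = -22.
chi(E) = 11 * (-22) = -242.
genus(E) = (2 - chi(E))/2 = (2 - (-242))/2 = 244/2 = 122

122


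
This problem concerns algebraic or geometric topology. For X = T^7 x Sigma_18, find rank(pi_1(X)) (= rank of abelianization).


pi_1(A x B) = pi_1(A) x pi_1(B); rank of abelianization = b_1.
b_1(T^7) = 7, b_1(Sigma_18) = 2*18 = 36.
b_1(product) = 7 + 36 = 43

43


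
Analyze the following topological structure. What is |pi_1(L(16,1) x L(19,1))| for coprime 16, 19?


pi_1(X x Y) = pi_1(X) x pi_1(Y).
pi_1(L(16,1)) = Z/16, pi_1(L(19,1)) = Z/19.
|Z/16 x Z/19| = 16 * 19 = 304

304


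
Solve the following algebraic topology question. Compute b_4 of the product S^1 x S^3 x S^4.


Each S^d has Poincare polynomial 1 + t^d.
The product S^1 x S^3 x S^4 has Poincare polynomial prod(1+t^d_i).
Expanding: b_0=1, b_1=1, b_3=1, b_4=2, b_5=1, b_7=1, b_8=1.
b_4 = 2

2


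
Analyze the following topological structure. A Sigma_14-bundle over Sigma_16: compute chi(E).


For a fiber bundle F -> E -> B (with CW structure): chi(E) = chi(B) * chi(F).
chi(Sigma_16) = -30, chi(Sigma_14) = -26.
chi(E) = (-30) * (-26) = 780

780


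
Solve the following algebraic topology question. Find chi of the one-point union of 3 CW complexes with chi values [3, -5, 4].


chi(A v B) = chi(A) + chi(B) - 1 (one point identified).
For 3 spaces: chi = (sum chi_i) - (3 - 1).
sum = 2; chi = 2 - 2 = 0

0


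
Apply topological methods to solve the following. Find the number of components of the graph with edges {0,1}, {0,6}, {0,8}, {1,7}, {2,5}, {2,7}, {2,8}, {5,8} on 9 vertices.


Run DFS/union-find over 9 vertices.
V = 9, E = 8.
Number of components = 3

3


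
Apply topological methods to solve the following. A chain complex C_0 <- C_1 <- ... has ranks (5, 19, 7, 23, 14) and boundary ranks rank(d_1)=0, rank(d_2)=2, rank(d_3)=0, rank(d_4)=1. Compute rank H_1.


rank H_k = rank(ker d_k) - rank(im d_{k+1}).
rank(ker d_1) = rank(C_1) - rank(d_1) = 19 - 0 = 19.
rank(im d_{1+1}) = 2.
rank H_1 = 19 - 2 = 17

17


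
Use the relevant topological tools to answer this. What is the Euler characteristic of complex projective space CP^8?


CP^8 has one cell in each even dimension 0, 2, ..., 2*8 (8+1 cells total).
All cells are even-dimensional, so chi = number of cells.
chi = 8 + 1 = 9

9


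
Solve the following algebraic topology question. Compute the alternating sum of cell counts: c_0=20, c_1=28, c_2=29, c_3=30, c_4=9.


chi = sum_k (-1)^k c_k.
= (-1)^0*20 + (-1)^1*28 + (-1)^2*29 + (-1)^3*30 + (-1)^4*9
= (20) + (-28) + (29) + (-30) + (9)
= 0

0


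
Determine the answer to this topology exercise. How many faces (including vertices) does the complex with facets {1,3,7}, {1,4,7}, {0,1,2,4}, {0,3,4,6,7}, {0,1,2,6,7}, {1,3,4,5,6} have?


Each maximal simplex on m vertices has 2^m - 1 nonempty faces.
Take the union (dedupe shared faces).
Total distinct faces = 84

84


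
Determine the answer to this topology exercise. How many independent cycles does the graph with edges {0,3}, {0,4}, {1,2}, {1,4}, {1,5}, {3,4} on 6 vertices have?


b_1 = E - V + (number of components).
E = 6, V = 6, components = 1.
b_1 = 6 - 6 + 1 = 1

1


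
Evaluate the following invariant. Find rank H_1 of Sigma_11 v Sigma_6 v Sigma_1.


For a wedge X v Y: reduced H_k(X v Y) = H_k(X) + H_k(Y).
Each Sigma_g contributes b_1 = 2g.
b_1 = 22 + 12 + 2 = 36

36


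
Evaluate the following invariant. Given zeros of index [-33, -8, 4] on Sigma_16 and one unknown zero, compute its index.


Poincare-Hopf: sum of indices = chi(M).
chi(Sigma_16) = 2 - 2*16 = -30.
Sum of known indices = -37.
x = chi - (sum known) = -30 - (-37) = 7

7


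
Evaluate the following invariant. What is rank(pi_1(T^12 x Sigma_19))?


pi_1(A x B) = pi_1(A) x pi_1(B); rank of abelianization = b_1.
b_1(T^12) = 12, b_1(Sigma_19) = 2*19 = 38.
b_1(product) = 12 + 38 = 50

50


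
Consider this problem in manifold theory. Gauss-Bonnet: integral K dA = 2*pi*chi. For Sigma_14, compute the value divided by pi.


Gauss-Bonnet: integral K dA = 2*pi*chi(M).
chi(Sigma_14) = 2 - 2*14 = -26.
(integral K dA)/pi = 2*chi = 2*(-26) = -52

-52


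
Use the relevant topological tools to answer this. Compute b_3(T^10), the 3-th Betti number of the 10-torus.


By the Kunneth formula, b_k(T^n) = C(n,k).
b_3(T^10) = C(10,3).
C(10,3) = 10!/(3!*7!) = 120

120


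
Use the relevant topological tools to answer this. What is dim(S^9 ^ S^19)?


S^m ^ S^n = S^{m+n}.
k = 9 + 19 = 28

28


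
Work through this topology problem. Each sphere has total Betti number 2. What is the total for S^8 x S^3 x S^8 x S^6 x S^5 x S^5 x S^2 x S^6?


Total Betti number is multiplicative under products.
Each S^d (d>=1) has total Betti number 2.
There are 8 sphere factors.
Total = 2^8 = 256

256


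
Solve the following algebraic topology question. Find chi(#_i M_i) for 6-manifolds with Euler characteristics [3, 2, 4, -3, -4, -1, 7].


For n-manifolds: chi(A#B) = chi(A) + chi(B) - chi(S^6).
chi(S^6) = 1 + (-1)^6 = 2.
chi(#) = (sum chi_i) - (7-1)*chi(S^6) = 8 - 6*2 = -4

-4


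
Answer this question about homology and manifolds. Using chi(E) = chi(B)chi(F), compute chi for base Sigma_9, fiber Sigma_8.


For a fiber bundle F -> E -> B (with CW structure): chi(E) = chi(B) * chi(F).
chi(Sigma_9) = -16, chi(Sigma_8) = -14.
chi(E) = (-16) * (-14) = 224

224


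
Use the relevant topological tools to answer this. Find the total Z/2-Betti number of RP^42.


H^k(RP^42; Z/2) = Z/2 for each 0 <= k <= 42.
Total dimension = 42 + 1 = 43

43


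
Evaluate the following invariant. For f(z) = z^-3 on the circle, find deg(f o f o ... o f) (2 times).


deg(f) = -3. Degree is multiplicative: deg(f^2) = (deg f)^2.
deg(f^2) = (-3)^2 = 9

9


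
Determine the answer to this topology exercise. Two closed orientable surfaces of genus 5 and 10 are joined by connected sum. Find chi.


chi(Sigma_5) = 2 - 2*5 = -8
chi(Sigma_10) = 2 - 2*10 = -18
For surfaces: chi(A#B) = chi(A) + chi(B) - 2.
chi = -8 + -18 - 2 = -28

-28
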